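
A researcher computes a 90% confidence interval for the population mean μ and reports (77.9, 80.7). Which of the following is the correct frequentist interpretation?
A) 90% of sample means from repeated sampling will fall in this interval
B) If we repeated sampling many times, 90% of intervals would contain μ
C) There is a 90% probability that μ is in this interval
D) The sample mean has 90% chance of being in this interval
B

A) Wrong — coverage applies to intervals containing μ, not to future x̄ values.
B) Correct — this is the frequentist long-run coverage interpretation.
C) Wrong — μ is fixed; the randomness lives in the interval, not in μ.
D) Wrong — x̄ is observed and sits in the interval by construction.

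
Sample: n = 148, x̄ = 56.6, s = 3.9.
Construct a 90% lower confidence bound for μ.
μ ≥ 56.19

Lower bound (one-sided):
t* = 1.287 (one-sided for 90%)
Lower bound = x̄ - t* · s/√n = 56.6 - 1.287 · 3.9/√148 = 56.19

We are 90% confident that μ ≥ 56.19.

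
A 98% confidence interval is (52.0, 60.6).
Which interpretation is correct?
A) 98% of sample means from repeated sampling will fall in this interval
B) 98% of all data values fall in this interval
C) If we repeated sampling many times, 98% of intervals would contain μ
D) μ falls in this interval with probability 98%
C

A) Wrong — coverage applies to intervals containing μ, not to future x̄ values.
B) Wrong — a CI is about the parameter μ, not individual data values.
C) Correct — this is the frequentist long-run coverage interpretation.
D) Wrong — μ is fixed; the randomness lives in the interval, not in μ.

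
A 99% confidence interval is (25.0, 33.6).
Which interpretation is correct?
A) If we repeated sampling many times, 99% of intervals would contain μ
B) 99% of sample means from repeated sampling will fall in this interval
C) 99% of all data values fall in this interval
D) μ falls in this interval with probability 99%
A

A) Correct — this is the frequentist long-run coverage interpretation.
B) Wrong — coverage applies to intervals containing μ, not to future x̄ values.
C) Wrong — a CI is about the parameter μ, not individual data values.
D) Wrong — μ is fixed; the randomness lives in the interval, not in μ.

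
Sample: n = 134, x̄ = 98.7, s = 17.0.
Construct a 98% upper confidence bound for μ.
μ ≤ 101.75

Upper bound (one-sided):
t* = 2.074 (one-sided for 98%)
Upper bound = x̄ + t* · s/√n = 98.7 + 2.074 · 17.0/√134 = 101.75

We are 98% confident that μ ≤ 101.75.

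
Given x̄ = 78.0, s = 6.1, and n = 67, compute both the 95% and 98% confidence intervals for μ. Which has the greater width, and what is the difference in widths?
98% CI is wider by 0.57

df = 66
95% CI: t* = 1.997, (76.51, 79.49), width = 2 · t* · s/√n = 2.98
98% CI: t* = 2.384, (76.22, 79.78), width = 2 · t* · s/√n = 3.55

The 98% CI is wider by 3.55 - 2.98 = 0.57.
Higher confidence requires a wider interval.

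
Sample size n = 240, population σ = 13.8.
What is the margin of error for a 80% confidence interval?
Margin of error = 1.14

Margin of error = z* · σ/√n
= 1.282 · 13.8/√240
= 1.282 · 13.8/15.4919
= 1.14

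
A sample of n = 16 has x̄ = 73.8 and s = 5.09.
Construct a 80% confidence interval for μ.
(72.09, 75.51)

t-interval (σ unknown):
df = n - 1 = 15
t* = 1.341 for 80% confidence

Margin of error = t* · s/√n = 1.341 · 5.09/√16 = 1.71

CI: (72.09, 75.51)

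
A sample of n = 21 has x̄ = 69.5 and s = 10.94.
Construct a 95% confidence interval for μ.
(64.52, 74.48)

t-interval (σ unknown):
df = n - 1 = 20
t* = 2.086 for 95% confidence

Margin of error = t* · s/√n = 2.086 · 10.94/√21 = 4.98

CI: (64.52, 74.48)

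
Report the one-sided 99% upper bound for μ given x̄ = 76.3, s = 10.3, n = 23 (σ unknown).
μ ≤ 81.69

Upper bound (one-sided):
t* = 2.508 (one-sided for 99%)
Upper bound = x̄ + t* · s/√n = 76.3 + 2.508 · 10.3/√23 = 81.69

We are 99% confident that μ ≤ 81.69.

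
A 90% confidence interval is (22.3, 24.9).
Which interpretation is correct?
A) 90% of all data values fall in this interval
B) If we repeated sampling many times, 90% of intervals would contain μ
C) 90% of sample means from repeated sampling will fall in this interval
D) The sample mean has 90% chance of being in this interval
B

A) Wrong — a CI is about the parameter μ, not individual data values.
B) Correct — this is the frequentist long-run coverage interpretation.
C) Wrong — coverage applies to intervals containing μ, not to future x̄ values.
D) Wrong — x̄ is observed and sits in the interval by construction.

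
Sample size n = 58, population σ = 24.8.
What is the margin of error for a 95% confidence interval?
Margin of error = 6.38

Margin of error = z* · σ/√n
= 1.960 · 24.8/√58
= 1.960 · 24.8/7.6158
= 6.38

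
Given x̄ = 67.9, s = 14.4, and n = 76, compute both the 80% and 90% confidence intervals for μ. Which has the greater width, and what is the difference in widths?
90% CI is wider by 1.23

df = 75
80% CI: t* = 1.293, (65.76, 70.04), width = 2 · t* · s/√n = 4.27
90% CI: t* = 1.665, (65.15, 70.65), width = 2 · t* · s/√n = 5.50

The 90% CI is wider by 5.50 - 4.27 = 1.23.
Higher confidence requires a wider interval.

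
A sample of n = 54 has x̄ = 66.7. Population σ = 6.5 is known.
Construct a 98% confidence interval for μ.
(64.64, 68.76)

z-interval (σ known):
z* = 2.326 for 98% confidence

Margin of error = z* · σ/√n = 2.326 · 6.5/√54 = 2.06

CI: (66.7 - 2.06, 66.7 + 2.06) = (64.64, 68.76)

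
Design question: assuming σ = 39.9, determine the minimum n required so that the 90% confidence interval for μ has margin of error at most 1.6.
n ≥ 1683

For margin E ≤ 1.6:
n ≥ (z* · σ / E)²
n ≥ (1.645 · 39.9 / 1.6)²
n ≥ 1682.82

Minimum n = 1683 (rounding up)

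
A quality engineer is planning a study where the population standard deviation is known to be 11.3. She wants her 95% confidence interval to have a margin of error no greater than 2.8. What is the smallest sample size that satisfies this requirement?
n ≥ 63

For margin E ≤ 2.8:
n ≥ (z* · σ / E)²
n ≥ (1.960 · 11.3 / 2.8)²
n ≥ 62.57

Minimum n = 63 (rounding up)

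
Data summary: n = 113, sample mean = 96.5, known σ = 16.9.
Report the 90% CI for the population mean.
(93.88, 99.12)

z-interval (σ known):
z* = 1.645 for 90% confidence

Margin of error = z* · σ/√n = 1.645 · 16.9/√113 = 2.62

CI: (96.5 - 2.62, 96.5 + 2.62) = (93.88, 99.12)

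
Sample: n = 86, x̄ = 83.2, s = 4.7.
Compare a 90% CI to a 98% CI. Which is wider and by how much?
98% CI is wider by 0.71

df = 85
90% CI: t* = 1.663, (82.36, 84.04), width = 2 · t* · s/√n = 1.69
98% CI: t* = 2.371, (82.00, 84.40), width = 2 · t* · s/√n = 2.40

The 98% CI is wider by 2.40 - 1.69 = 0.71.
Higher confidence requires a wider interval.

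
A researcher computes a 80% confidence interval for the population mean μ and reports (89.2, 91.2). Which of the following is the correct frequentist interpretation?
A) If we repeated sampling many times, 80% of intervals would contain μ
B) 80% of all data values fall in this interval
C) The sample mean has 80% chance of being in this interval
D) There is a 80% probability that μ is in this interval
A

A) Correct — this is the frequentist long-run coverage interpretation.
B) Wrong — a CI is about the parameter μ, not individual data values.
C) Wrong — x̄ is observed and sits in the interval by construction.
D) Wrong — μ is fixed; the randomness lives in the interval, not in μ.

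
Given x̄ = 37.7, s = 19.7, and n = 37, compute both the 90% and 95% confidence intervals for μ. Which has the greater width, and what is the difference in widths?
95% CI is wider by 2.21

df = 36
90% CI: t* = 1.688, (32.23, 43.17), width = 2 · t* · s/√n = 10.93
95% CI: t* = 2.028, (31.13, 44.27), width = 2 · t* · s/√n = 13.14

The 95% CI is wider by 13.14 - 10.93 = 2.21.
Higher confidence requires a wider interval.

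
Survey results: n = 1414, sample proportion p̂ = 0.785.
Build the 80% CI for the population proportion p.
(0.771, 0.799)

Proportion CI:
SE = √(p̂(1-p̂)/n) = √(0.785 · 0.215 / 1414) = 0.01093

z* = 1.282
Margin = z* · SE = 1.282 · 0.01093 = 0.0140

CI: 0.785 ± 0.0140 = (0.771, 0.799)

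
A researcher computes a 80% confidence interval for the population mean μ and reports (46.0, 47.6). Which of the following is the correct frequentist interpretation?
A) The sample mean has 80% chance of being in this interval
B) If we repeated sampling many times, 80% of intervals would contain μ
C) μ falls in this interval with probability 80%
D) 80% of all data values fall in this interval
B

A) Wrong — x̄ is observed and sits in the interval by construction.
B) Correct — this is the frequentist long-run coverage interpretation.
C) Wrong — μ is fixed; the randomness lives in the interval, not in μ.
D) Wrong — a CI is about the parameter μ, not individual data values.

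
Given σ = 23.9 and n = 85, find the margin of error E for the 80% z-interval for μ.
Margin of error = 3.32

Margin of error = z* · σ/√n
= 1.282 · 23.9/√85
= 1.282 · 23.9/9.2195
= 3.32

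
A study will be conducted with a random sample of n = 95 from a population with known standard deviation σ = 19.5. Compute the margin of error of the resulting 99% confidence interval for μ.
Margin of error = 5.15

Margin of error = z* · σ/√n
= 2.576 · 19.5/√95
= 2.576 · 19.5/9.7468
= 5.15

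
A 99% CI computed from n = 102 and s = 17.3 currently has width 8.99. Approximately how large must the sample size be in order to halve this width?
n ≈ 408

CI width ∝ 1/√n
To reduce width by factor 2, need √n to grow by 2 → need 2² = 4 times as many samples.

Current: n = 102, width = 8.99
New: n = 408, width ≈ 4.43

Width reduced by factor of 8.99/4.43 = 2.03.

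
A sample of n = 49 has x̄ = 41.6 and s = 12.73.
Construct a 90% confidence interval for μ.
(38.55, 44.65)

t-interval (σ unknown):
df = n - 1 = 48
t* = 1.677 for 90% confidence

Margin of error = t* · s/√n = 1.677 · 12.73/√49 = 3.05

CI: (38.55, 44.65)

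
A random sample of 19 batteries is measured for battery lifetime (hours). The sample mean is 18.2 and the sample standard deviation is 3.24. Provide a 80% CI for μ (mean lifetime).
(17.21, 19.19)

t-interval (σ unknown):
df = n - 1 = 18
t* = 1.330 for 80% confidence

Margin of error = t* · s/√n = 1.330 · 3.24/√19 = 0.99

CI: (17.21, 19.19)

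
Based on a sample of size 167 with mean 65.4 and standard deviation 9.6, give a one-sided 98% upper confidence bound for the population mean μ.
μ ≤ 66.94

Upper bound (one-sided):
t* = 2.070 (one-sided for 98%)
Upper bound = x̄ + t* · s/√n = 65.4 + 2.070 · 9.6/√167 = 66.94

We are 98% confident that μ ≤ 66.94.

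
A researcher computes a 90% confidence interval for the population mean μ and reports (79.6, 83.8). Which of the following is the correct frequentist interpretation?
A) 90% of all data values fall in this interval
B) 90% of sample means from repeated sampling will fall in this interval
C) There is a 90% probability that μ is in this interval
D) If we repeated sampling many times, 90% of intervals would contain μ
D

A) Wrong — a CI is about the parameter μ, not individual data values.
B) Wrong — coverage applies to intervals containing μ, not to future x̄ values.
C) Wrong — μ is fixed; the randomness lives in the interval, not in μ.
D) Correct — this is the frequentist long-run coverage interpretation.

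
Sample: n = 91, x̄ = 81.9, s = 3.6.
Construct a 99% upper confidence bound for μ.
μ ≤ 82.79

Upper bound (one-sided):
t* = 2.368 (one-sided for 99%)
Upper bound = x̄ + t* · s/√n = 81.9 + 2.368 · 3.6/√91 = 82.79

We are 99% confident that μ ≤ 82.79.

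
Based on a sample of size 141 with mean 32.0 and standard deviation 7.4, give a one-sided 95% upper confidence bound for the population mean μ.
μ ≤ 33.03

Upper bound (one-sided):
t* = 1.656 (one-sided for 95%)
Upper bound = x̄ + t* · s/√n = 32.0 + 1.656 · 7.4/√141 = 33.03

We are 95% confident that μ ≤ 33.03.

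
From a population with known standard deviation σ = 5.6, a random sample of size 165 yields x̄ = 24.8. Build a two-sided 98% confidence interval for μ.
(23.79, 25.81)

z-interval (σ known):
z* = 2.326 for 98% confidence

Margin of error = z* · σ/√n = 2.326 · 5.6/√165 = 1.01

CI: (24.8 - 1.01, 24.8 + 1.01) = (23.79, 25.81)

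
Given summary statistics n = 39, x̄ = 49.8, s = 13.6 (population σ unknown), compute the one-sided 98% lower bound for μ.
μ ≥ 45.17

Lower bound (one-sided):
t* = 2.127 (one-sided for 98%)
Lower bound = x̄ - t* · s/√n = 49.8 - 2.127 · 13.6/√39 = 45.17

We are 98% confident that μ ≥ 45.17.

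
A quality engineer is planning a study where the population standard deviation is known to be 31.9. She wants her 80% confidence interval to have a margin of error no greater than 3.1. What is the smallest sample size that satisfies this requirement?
n ≥ 175

For margin E ≤ 3.1:
n ≥ (z* · σ / E)²
n ≥ (1.282 · 31.9 / 3.1)²
n ≥ 174.03

Minimum n = 175 (rounding up)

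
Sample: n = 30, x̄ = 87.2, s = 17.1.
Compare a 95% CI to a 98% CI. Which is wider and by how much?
98% CI is wider by 2.60

df = 29
95% CI: t* = 2.045, (80.82, 93.58), width = 2 · t* · s/√n = 12.77
98% CI: t* = 2.462, (79.51, 94.89), width = 2 · t* · s/√n = 15.37

The 98% CI is wider by 15.37 - 12.77 = 2.60.
Higher confidence requires a wider interval.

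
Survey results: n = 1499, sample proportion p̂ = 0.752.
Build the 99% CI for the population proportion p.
(0.723, 0.781)

Proportion CI:
SE = √(p̂(1-p̂)/n) = √(0.752 · 0.248 / 1499) = 0.01115

z* = 2.576
Margin = z* · SE = 2.576 · 0.01115 = 0.0287

CI: 0.752 ± 0.0287 = (0.723, 0.781)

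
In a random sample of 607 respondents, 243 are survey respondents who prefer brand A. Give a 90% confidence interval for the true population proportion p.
(0.368, 0.433)

Proportion CI:
p̂ = 243/607 = 0.40033
SE = √(p̂(1-p̂)/n) = √(0.40033 · 0.59967 / 607) = 0.01989

z* = 1.645
Margin = z* · SE = 1.645 · 0.01989 = 0.0327

CI: 0.40033 ± 0.0327 = (0.368, 0.433)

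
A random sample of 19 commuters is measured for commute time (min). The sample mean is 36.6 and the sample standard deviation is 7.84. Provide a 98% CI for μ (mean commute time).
(32.01, 41.19)

t-interval (σ unknown):
df = n - 1 = 18
t* = 2.552 for 98% confidence

Margin of error = t* · s/√n = 2.552 · 7.84/√19 = 4.59

CI: (32.01, 41.19)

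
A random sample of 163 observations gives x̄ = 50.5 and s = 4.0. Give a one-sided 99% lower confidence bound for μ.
μ ≥ 49.76

Lower bound (one-sided):
t* = 2.350 (one-sided for 99%)
Lower bound = x̄ - t* · s/√n = 50.5 - 2.350 · 4.0/√163 = 49.76

We are 99% confident that μ ≥ 49.76.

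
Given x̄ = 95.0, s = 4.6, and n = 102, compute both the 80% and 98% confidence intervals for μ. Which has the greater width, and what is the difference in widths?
98% CI is wider by 0.97

df = 101
80% CI: t* = 1.290, (94.41, 95.59), width = 2 · t* · s/√n = 1.18
98% CI: t* = 2.364, (93.92, 96.08), width = 2 · t* · s/√n = 2.15

The 98% CI is wider by 2.15 - 1.18 = 0.97.
Higher confidence requires a wider interval.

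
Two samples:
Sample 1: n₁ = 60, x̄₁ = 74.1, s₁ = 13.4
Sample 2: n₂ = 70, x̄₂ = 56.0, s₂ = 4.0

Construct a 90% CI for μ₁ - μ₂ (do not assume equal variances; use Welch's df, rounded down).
(15.11, 21.09)

Difference: x̄₁ - x̄₂ = 18.10
SE = √(s₁²/n₁ + s₂²/n₂) = √(13.4²/60 + 4.0²/70) = 1.7948
df = 68.02 → 68 (Welch–Satterthwaite, rounded down)
t* = 1.668

CI: 18.10 ± 1.668 · 1.7948 = 18.10 ± 2.99 = (15.11, 21.09)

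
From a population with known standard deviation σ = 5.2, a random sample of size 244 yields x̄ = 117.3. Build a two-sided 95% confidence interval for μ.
(116.65, 117.95)

z-interval (σ known):
z* = 1.960 for 95% confidence

Margin of error = z* · σ/√n = 1.960 · 5.2/√244 = 0.65

CI: (117.3 - 0.65, 117.3 + 0.65) = (116.65, 117.95)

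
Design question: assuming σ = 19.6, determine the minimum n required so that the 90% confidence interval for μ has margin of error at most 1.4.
n ≥ 531

For margin E ≤ 1.4:
n ≥ (z* · σ / E)²
n ≥ (1.645 · 19.6 / 1.4)²
n ≥ 530.38

Minimum n = 531 (rounding up)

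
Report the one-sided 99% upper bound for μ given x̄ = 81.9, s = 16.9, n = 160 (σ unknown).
μ ≤ 85.04

Upper bound (one-sided):
t* = 2.350 (one-sided for 99%)
Upper bound = x̄ + t* · s/√n = 81.9 + 2.350 · 16.9/√160 = 85.04

We are 99% confident that μ ≤ 85.04.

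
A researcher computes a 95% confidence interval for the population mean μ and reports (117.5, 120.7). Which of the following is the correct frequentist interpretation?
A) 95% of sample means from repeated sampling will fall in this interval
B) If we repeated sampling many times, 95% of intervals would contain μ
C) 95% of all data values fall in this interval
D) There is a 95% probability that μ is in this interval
B

A) Wrong — coverage applies to intervals containing μ, not to future x̄ values.
B) Correct — this is the frequentist long-run coverage interpretation.
C) Wrong — a CI is about the parameter μ, not individual data values.
D) Wrong — μ is fixed; the randomness lives in the interval, not in μ.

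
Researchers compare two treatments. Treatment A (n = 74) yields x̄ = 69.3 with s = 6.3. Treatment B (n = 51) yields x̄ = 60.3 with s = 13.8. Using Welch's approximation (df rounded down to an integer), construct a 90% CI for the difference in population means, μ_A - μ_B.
(5.55, 12.45)

Difference: x̄₁ - x̄₂ = 9.00
SE = √(s₁²/n₁ + s₂²/n₂) = √(6.3²/74 + 13.8²/51) = 2.0665
df = 64.48 → 64 (Welch–Satterthwaite, rounded down)
t* = 1.669

CI: 9.00 ± 1.669 · 2.0665 = 9.00 ± 3.45 = (5.55, 12.45)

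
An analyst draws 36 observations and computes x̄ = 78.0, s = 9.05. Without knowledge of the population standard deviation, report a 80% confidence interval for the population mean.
(76.03, 79.97)

t-interval (σ unknown):
df = n - 1 = 35
t* = 1.306 for 80% confidence

Margin of error = t* · s/√n = 1.306 · 9.05/√36 = 1.97

CI: (76.03, 79.97)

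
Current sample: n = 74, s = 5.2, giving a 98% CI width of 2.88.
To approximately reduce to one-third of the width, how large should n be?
n ≈ 666

CI width ∝ 1/√n
To reduce width by factor 3, need √n to grow by 3 → need 3² = 9 times as many samples.

Current: n = 74, width = 2.88
New: n = 666, width ≈ 0.94

Width reduced by factor of 2.88/0.94 = 3.06.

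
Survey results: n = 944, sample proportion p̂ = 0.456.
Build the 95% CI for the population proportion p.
(0.424, 0.488)

Proportion CI:
SE = √(p̂(1-p̂)/n) = √(0.456 · 0.544 / 944) = 0.01621

z* = 1.960
Margin = z* · SE = 1.960 · 0.01621 = 0.0318

CI: 0.456 ± 0.0318 = (0.424, 0.488)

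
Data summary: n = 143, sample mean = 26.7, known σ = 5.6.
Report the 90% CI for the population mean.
(25.93, 27.47)

z-interval (σ known):
z* = 1.645 for 90% confidence

Margin of error = z* · σ/√n = 1.645 · 5.6/√143 = 0.77

CI: (26.7 - 0.77, 26.7 + 0.77) = (25.93, 27.47)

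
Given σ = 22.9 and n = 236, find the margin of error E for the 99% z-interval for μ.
Margin of error = 3.84

Margin of error = z* · σ/√n
= 2.576 · 22.9/√236
= 2.576 · 22.9/15.3623
= 3.84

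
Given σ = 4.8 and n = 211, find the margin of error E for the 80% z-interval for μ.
Margin of error = 0.42

Margin of error = z* · σ/√n
= 1.282 · 4.8/√211
= 1.282 · 4.8/14.5258
= 0.42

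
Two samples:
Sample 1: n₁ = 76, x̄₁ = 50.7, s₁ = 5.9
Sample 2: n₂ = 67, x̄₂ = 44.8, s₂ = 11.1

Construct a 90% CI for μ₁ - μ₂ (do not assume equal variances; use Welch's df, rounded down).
(3.38, 8.42)

Difference: x̄₁ - x̄₂ = 5.90
SE = √(s₁²/n₁ + s₂²/n₂) = √(5.9²/76 + 11.1²/67) = 1.5156
df = 97.64 → 97 (Welch–Satterthwaite, rounded down)
t* = 1.661

CI: 5.90 ± 1.661 · 1.5156 = 5.90 ± 2.52 = (3.38, 8.42)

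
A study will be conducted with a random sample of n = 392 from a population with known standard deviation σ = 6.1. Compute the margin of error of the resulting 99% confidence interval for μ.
Margin of error = 0.79

Margin of error = z* · σ/√n
= 2.576 · 6.1/√392
= 2.576 · 6.1/19.7990
= 0.79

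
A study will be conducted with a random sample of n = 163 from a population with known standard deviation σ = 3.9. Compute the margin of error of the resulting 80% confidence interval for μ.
Margin of error = 0.39

Margin of error = z* · σ/√n
= 1.282 · 3.9/√163
= 1.282 · 3.9/12.7671
= 0.39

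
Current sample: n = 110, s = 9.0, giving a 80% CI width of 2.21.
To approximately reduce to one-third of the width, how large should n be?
n ≈ 990

CI width ∝ 1/√n
To reduce width by factor 3, need √n to grow by 3 → need 3² = 9 times as many samples.

Current: n = 110, width = 2.21
New: n = 990, width ≈ 0.73

Width reduced by factor of 2.21/0.73 = 3.03.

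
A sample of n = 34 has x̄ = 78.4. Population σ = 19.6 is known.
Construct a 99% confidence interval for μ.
(69.74, 87.06)

z-interval (σ known):
z* = 2.576 for 99% confidence

Margin of error = z* · σ/√n = 2.576 · 19.6/√34 = 8.66

CI: (78.4 - 8.66, 78.4 + 8.66) = (69.74, 87.06)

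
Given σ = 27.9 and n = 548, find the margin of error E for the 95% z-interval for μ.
Margin of error = 2.34

Margin of error = z* · σ/√n
= 1.960 · 27.9/√548
= 1.960 · 27.9/23.4094
= 2.34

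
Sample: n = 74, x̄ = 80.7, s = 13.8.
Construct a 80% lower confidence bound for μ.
μ ≥ 79.34

Lower bound (one-sided):
t* = 0.847 (one-sided for 80%)
Lower bound = x̄ - t* · s/√n = 80.7 - 0.847 · 13.8/√74 = 79.34

We are 80% confident that μ ≥ 79.34.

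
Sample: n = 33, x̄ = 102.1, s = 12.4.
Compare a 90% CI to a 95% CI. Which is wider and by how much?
95% CI is wider by 1.48

df = 32
90% CI: t* = 1.694, (98.44, 105.76), width = 2 · t* · s/√n = 7.31
95% CI: t* = 2.037, (97.70, 106.50), width = 2 · t* · s/√n = 8.79

The 95% CI is wider by 8.79 - 7.31 = 1.48.
Higher confidence requires a wider interval.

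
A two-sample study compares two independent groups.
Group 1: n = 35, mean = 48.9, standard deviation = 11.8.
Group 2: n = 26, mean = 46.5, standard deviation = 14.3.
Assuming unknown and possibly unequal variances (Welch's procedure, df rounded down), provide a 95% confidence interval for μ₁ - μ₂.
(-4.52, 9.32)

Difference: x̄₁ - x̄₂ = 2.40
SE = √(s₁²/n₁ + s₂²/n₂) = √(11.8²/35 + 14.3²/26) = 3.4414
df = 47.71 → 47 (Welch–Satterthwaite, rounded down)
t* = 2.012

CI: 2.40 ± 2.012 · 3.4414 = 2.40 ± 6.92 = (-4.52, 9.32)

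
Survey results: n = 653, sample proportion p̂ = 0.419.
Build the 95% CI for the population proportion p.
(0.381, 0.457)

Proportion CI:
SE = √(p̂(1-p̂)/n) = √(0.419 · 0.581 / 653) = 0.01931

z* = 1.960
Margin = z* · SE = 1.960 · 0.01931 = 0.0378

CI: 0.419 ± 0.0378 = (0.381, 0.457)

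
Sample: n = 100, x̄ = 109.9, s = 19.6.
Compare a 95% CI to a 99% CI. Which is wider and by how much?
99% CI is wider by 2.51

df = 99
95% CI: t* = 1.984, (106.01, 113.79), width = 2 · t* · s/√n = 7.78
99% CI: t* = 2.626, (104.75, 115.05), width = 2 · t* · s/√n = 10.29

The 99% CI is wider by 10.29 - 7.78 = 2.51.
Higher confidence requires a wider interval.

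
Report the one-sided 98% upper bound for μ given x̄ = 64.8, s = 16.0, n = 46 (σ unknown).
μ ≤ 69.79

Upper bound (one-sided):
t* = 2.115 (one-sided for 98%)
Upper bound = x̄ + t* · s/√n = 64.8 + 2.115 · 16.0/√46 = 69.79

We are 98% confident that μ ≤ 69.79.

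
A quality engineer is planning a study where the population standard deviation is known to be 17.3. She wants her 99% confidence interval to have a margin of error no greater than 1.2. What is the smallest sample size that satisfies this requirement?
n ≥ 1380

For margin E ≤ 1.2:
n ≥ (z* · σ / E)²
n ≥ (2.576 · 17.3 / 1.2)²
n ≥ 1379.18

Minimum n = 1380 (rounding up)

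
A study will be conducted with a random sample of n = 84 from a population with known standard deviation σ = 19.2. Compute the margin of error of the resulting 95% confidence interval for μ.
Margin of error = 4.11

Margin of error = z* · σ/√n
= 1.960 · 19.2/√84
= 1.960 · 19.2/9.1652
= 4.11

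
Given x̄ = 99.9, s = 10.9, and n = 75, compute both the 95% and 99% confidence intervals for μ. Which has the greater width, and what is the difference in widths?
99% CI is wider by 1.64

df = 74
95% CI: t* = 1.993, (97.39, 102.41), width = 2 · t* · s/√n = 5.02
99% CI: t* = 2.644, (96.57, 103.23), width = 2 · t* · s/√n = 6.66

The 99% CI is wider by 6.66 - 5.02 = 1.64.
Higher confidence requires a wider interval.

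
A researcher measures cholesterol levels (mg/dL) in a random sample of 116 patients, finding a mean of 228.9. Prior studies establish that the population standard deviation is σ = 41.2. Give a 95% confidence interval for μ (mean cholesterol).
(221.40, 236.40)

z-interval (σ known):
z* = 1.960 for 95% confidence

Margin of error = z* · σ/√n = 1.960 · 41.2/√116 = 7.50

CI: (228.9 - 7.50, 228.9 + 7.50) = (221.40, 236.40)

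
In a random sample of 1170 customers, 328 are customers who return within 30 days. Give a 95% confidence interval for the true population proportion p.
(0.255, 0.306)

Proportion CI:
p̂ = 328/1170 = 0.28034
SE = √(p̂(1-p̂)/n) = √(0.28034 · 0.71966 / 1170) = 0.01313

z* = 1.960
Margin = z* · SE = 1.960 · 0.01313 = 0.0257

CI: 0.28034 ± 0.0257 = (0.255, 0.306)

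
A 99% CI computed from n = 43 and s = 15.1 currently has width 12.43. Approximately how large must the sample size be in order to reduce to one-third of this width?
n ≈ 387

CI width ∝ 1/√n
To reduce width by factor 3, need √n to grow by 3 → need 3² = 9 times as many samples.

Current: n = 43, width = 12.43
New: n = 387, width ≈ 3.97

Width reduced by factor of 12.43/3.97 = 3.13.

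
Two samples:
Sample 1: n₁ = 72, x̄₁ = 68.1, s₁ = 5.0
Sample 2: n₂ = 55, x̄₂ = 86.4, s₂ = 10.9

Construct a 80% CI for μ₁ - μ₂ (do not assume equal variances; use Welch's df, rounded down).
(-20.35, -16.25)

Difference: x̄₁ - x̄₂ = -18.30
SE = √(s₁²/n₁ + s₂²/n₂) = √(5.0²/72 + 10.9²/55) = 1.5835
df = 71.35 → 71 (Welch–Satterthwaite, rounded down)
t* = 1.294

CI: -18.30 ± 1.294 · 1.5835 = -18.30 ± 2.05 = (-20.35, -16.25)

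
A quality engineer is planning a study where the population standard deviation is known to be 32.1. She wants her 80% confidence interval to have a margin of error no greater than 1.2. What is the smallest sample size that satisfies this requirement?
n ≥ 1177

For margin E ≤ 1.2:
n ≥ (z* · σ / E)²
n ≥ (1.282 · 32.1 / 1.2)²
n ≥ 1176.04

Minimum n = 1177 (rounding up)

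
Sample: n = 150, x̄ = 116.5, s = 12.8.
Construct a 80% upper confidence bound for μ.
μ ≤ 117.38

Upper bound (one-sided):
t* = 0.844 (one-sided for 80%)
Upper bound = x̄ + t* · s/√n = 116.5 + 0.844 · 12.8/√150 = 117.38

We are 80% confident that μ ≤ 117.38.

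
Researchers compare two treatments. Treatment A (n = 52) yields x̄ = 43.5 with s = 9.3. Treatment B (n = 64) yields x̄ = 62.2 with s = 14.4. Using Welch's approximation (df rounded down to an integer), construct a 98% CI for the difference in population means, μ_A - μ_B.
(-23.93, -13.47)

Difference: x̄₁ - x̄₂ = -18.70
SE = √(s₁²/n₁ + s₂²/n₂) = √(9.3²/52 + 14.4²/64) = 2.2143
df = 108.85 → 108 (Welch–Satterthwaite, rounded down)
t* = 2.361

CI: -18.70 ± 2.361 · 2.2143 = -18.70 ± 5.23 = (-23.93, -13.47)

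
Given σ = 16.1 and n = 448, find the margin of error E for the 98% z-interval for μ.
Margin of error = 1.77

Margin of error = z* · σ/√n
= 2.326 · 16.1/√448
= 2.326 · 16.1/21.1660
= 1.77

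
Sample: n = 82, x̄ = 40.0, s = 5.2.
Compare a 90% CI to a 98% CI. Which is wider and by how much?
98% CI is wider by 0.82

df = 81
90% CI: t* = 1.664, (39.04, 40.96), width = 2 · t* · s/√n = 1.91
98% CI: t* = 2.373, (38.64, 41.36), width = 2 · t* · s/√n = 2.73

The 98% CI is wider by 2.73 - 1.91 = 0.82.
Higher confidence requires a wider interval.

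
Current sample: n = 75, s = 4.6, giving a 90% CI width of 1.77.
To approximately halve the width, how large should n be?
n ≈ 300

CI width ∝ 1/√n
To reduce width by factor 2, need √n to grow by 2 → need 2² = 4 times as many samples.

Current: n = 75, width = 1.77
New: n = 300, width ≈ 0.88

Width reduced by factor of 1.77/0.88 = 2.01.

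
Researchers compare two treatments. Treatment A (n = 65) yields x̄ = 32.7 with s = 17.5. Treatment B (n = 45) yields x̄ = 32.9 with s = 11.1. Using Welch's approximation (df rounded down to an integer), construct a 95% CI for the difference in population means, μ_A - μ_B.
(-5.61, 5.21)

Difference: x̄₁ - x̄₂ = -0.20
SE = √(s₁²/n₁ + s₂²/n₂) = √(17.5²/65 + 11.1²/45) = 2.7294
df = 107.29 → 107 (Welch–Satterthwaite, rounded down)
t* = 1.982

CI: -0.20 ± 1.982 · 2.7294 = -0.20 ± 5.41 = (-5.61, 5.21)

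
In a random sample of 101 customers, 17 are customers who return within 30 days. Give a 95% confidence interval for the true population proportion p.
(0.095, 0.241)

Proportion CI:
p̂ = 17/101 = 0.16832
SE = √(p̂(1-p̂)/n) = √(0.16832 · 0.83168 / 101) = 0.03723

z* = 1.960
Margin = z* · SE = 1.960 · 0.03723 = 0.0730

CI: 0.16832 ± 0.0730 = (0.095, 0.241)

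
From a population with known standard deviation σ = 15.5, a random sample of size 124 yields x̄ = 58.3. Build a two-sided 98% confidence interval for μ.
(55.06, 61.54)

z-interval (σ known):
z* = 2.326 for 98% confidence

Margin of error = z* · σ/√n = 2.326 · 15.5/√124 = 3.24

CI: (58.3 - 3.24, 58.3 + 3.24) = (55.06, 61.54)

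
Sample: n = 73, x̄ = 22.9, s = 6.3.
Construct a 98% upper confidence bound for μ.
μ ≤ 24.44

Upper bound (one-sided):
t* = 2.092 (one-sided for 98%)
Upper bound = x̄ + t* · s/√n = 22.9 + 2.092 · 6.3/√73 = 24.44

We are 98% confident that μ ≤ 24.44.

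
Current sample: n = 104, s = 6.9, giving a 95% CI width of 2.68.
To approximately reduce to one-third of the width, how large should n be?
n ≈ 936

CI width ∝ 1/√n
To reduce width by factor 3, need √n to grow by 3 → need 3² = 9 times as many samples.

Current: n = 104, width = 2.68
New: n = 936, width ≈ 0.89

Width reduced by factor of 2.68/0.89 = 3.01.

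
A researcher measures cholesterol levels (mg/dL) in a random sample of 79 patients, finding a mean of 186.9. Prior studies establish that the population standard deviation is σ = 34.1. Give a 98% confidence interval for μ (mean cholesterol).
(177.98, 195.82)

z-interval (σ known):
z* = 2.326 for 98% confidence

Margin of error = z* · σ/√n = 2.326 · 34.1/√79 = 8.92

CI: (186.9 - 8.92, 186.9 + 8.92) = (177.98, 195.82)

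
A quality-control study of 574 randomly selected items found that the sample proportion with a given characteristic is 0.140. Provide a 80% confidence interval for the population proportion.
(0.121, 0.159)

Proportion CI:
SE = √(p̂(1-p̂)/n) = √(0.140 · 0.860 / 574) = 0.01448

z* = 1.282
Margin = z* · SE = 1.282 · 0.01448 = 0.0186

CI: 0.140 ± 0.0186 = (0.121, 0.159)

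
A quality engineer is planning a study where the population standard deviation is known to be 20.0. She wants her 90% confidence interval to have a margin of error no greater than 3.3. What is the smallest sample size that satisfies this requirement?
n ≥ 100

For margin E ≤ 3.3:
n ≥ (z* · σ / E)²
n ≥ (1.645 · 20.0 / 3.3)²
n ≥ 99.39

Minimum n = 100 (rounding up)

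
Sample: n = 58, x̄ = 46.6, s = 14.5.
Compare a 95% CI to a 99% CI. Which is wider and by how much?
99% CI is wider by 2.53

df = 57
95% CI: t* = 2.002, (42.79, 50.41), width = 2 · t* · s/√n = 7.62
99% CI: t* = 2.665, (41.53, 51.67), width = 2 · t* · s/√n = 10.15

The 99% CI is wider by 10.15 - 7.62 = 2.53.
Higher confidence requires a wider interval.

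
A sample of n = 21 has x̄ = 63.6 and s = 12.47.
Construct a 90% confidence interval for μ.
(58.91, 68.29)

t-interval (σ unknown):
df = n - 1 = 20
t* = 1.725 for 90% confidence

Margin of error = t* · s/√n = 1.725 · 12.47/√21 = 4.69

CI: (58.91, 68.29)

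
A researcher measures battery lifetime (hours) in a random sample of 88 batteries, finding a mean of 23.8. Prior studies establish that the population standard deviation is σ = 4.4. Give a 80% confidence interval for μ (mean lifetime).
(23.20, 24.40)

z-interval (σ known):
z* = 1.282 for 80% confidence

Margin of error = z* · σ/√n = 1.282 · 4.4/√88 = 0.60

CI: (23.8 - 0.60, 23.8 + 0.60) = (23.20, 24.40)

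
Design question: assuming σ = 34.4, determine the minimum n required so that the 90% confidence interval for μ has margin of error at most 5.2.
n ≥ 119

For margin E ≤ 5.2:
n ≥ (z* · σ / E)²
n ≥ (1.645 · 34.4 / 5.2)²
n ≥ 118.42

Minimum n = 119 (rounding up)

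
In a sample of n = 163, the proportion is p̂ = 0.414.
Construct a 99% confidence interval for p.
(0.315, 0.513)

Proportion CI:
SE = √(p̂(1-p̂)/n) = √(0.414 · 0.586 / 163) = 0.03858

z* = 2.576
Margin = z* · SE = 2.576 · 0.03858 = 0.0994

CI: 0.414 ± 0.0994 = (0.315, 0.513)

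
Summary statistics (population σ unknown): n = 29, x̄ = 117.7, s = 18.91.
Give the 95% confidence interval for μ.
(110.51, 124.89)

t-interval (σ unknown):
df = n - 1 = 28
t* = 2.048 for 95% confidence

Margin of error = t* · s/√n = 2.048 · 18.91/√29 = 7.19

CI: (110.51, 124.89)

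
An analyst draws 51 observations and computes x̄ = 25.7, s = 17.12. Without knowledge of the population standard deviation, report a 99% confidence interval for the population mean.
(19.28, 32.12)

t-interval (σ unknown):
df = n - 1 = 50
t* = 2.678 for 99% confidence

Margin of error = t* · s/√n = 2.678 · 17.12/√51 = 6.42

CI: (19.28, 32.12)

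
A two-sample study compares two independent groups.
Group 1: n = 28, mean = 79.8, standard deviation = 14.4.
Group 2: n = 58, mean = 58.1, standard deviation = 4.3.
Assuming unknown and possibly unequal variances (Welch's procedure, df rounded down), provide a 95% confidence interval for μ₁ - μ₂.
(16.02, 27.38)

Difference: x̄₁ - x̄₂ = 21.70
SE = √(s₁²/n₁ + s₂²/n₂) = √(14.4²/28 + 4.3²/58) = 2.7793
df = 29.35 → 29 (Welch–Satterthwaite, rounded down)
t* = 2.045

CI: 21.70 ± 2.045 · 2.7793 = 21.70 ± 5.68 = (16.02, 27.38)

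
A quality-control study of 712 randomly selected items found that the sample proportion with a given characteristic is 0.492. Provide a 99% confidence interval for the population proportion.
(0.444, 0.540)

Proportion CI:
SE = √(p̂(1-p̂)/n) = √(0.492 · 0.508 / 712) = 0.01874

z* = 2.576
Margin = z* · SE = 2.576 · 0.01874 = 0.0483

CI: 0.492 ± 0.0483 = (0.444, 0.540)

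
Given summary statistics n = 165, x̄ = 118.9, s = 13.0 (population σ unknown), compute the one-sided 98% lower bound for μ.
μ ≥ 116.81

Lower bound (one-sided):
t* = 2.070 (one-sided for 98%)
Lower bound = x̄ - t* · s/√n = 118.9 - 2.070 · 13.0/√165 = 116.81

We are 98% confident that μ ≥ 116.81.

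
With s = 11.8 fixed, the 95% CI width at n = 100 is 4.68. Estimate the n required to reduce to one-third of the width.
n ≈ 900

CI width ∝ 1/√n
To reduce width by factor 3, need √n to grow by 3 → need 3² = 9 times as many samples.

Current: n = 100, width = 4.68
New: n = 900, width ≈ 1.54

Width reduced by factor of 4.68/1.54 = 3.04.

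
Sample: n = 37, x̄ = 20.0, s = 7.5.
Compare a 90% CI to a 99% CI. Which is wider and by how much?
99% CI is wider by 2.55

df = 36
90% CI: t* = 1.688, (17.92, 22.08), width = 2 · t* · s/√n = 4.16
99% CI: t* = 2.719, (16.65, 23.35), width = 2 · t* · s/√n = 6.71

The 99% CI is wider by 6.71 - 4.16 = 2.55.
Higher confidence requires a wider interval.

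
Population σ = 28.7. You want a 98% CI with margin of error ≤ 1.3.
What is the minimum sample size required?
n ≥ 2637

For margin E ≤ 1.3:
n ≥ (z* · σ / E)²
n ≥ (2.326 · 28.7 / 1.3)²
n ≥ 2636.92

Minimum n = 2637 (rounding up)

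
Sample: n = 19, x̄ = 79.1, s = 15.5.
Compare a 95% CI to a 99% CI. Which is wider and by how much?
99% CI is wider by 5.53

df = 18
95% CI: t* = 2.101, (71.63, 86.57), width = 2 · t* · s/√n = 14.94
99% CI: t* = 2.878, (68.87, 89.33), width = 2 · t* · s/√n = 20.47

The 99% CI is wider by 20.47 - 14.94 = 5.53.
Higher confidence requires a wider interval.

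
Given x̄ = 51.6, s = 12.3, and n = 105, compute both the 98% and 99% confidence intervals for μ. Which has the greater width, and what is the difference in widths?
99% CI is wider by 0.63

df = 104
98% CI: t* = 2.363, (48.76, 54.44), width = 2 · t* · s/√n = 5.67
99% CI: t* = 2.624, (48.45, 54.75), width = 2 · t* · s/√n = 6.30

The 99% CI is wider by 6.30 - 5.67 = 0.63.
Higher confidence requires a wider interval.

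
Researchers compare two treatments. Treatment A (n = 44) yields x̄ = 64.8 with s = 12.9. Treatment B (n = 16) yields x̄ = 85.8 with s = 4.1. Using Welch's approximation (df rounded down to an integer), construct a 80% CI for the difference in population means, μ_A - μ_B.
(-23.85, -18.15)

Difference: x̄₁ - x̄₂ = -21.00
SE = √(s₁²/n₁ + s₂²/n₂) = √(12.9²/44 + 4.1²/16) = 2.1983
df = 57.49 → 57 (Welch–Satterthwaite, rounded down)
t* = 1.297

CI: -21.00 ± 1.297 · 2.1983 = -21.00 ± 2.85 = (-23.85, -18.15)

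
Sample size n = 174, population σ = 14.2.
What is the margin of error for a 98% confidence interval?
Margin of error = 2.50

Margin of error = z* · σ/√n
= 2.326 · 14.2/√174
= 2.326 · 14.2/13.1909
= 2.50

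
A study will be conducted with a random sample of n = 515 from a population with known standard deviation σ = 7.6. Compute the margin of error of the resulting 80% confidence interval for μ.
Margin of error = 0.43

Margin of error = z* · σ/√n
= 1.282 · 7.6/√515
= 1.282 · 7.6/22.6936
= 0.43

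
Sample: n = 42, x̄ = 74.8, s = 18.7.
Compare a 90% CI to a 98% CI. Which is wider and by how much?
98% CI is wider by 4.26

df = 41
90% CI: t* = 1.683, (69.94, 79.66), width = 2 · t* · s/√n = 9.71
98% CI: t* = 2.421, (67.81, 81.79), width = 2 · t* · s/√n = 13.97

The 98% CI is wider by 13.97 - 9.71 = 4.26.
Higher confidence requires a wider interval.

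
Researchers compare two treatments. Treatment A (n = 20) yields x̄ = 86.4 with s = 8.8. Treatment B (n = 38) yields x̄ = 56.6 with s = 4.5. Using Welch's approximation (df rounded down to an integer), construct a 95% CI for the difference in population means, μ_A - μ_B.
(25.47, 34.13)

Difference: x̄₁ - x̄₂ = 29.80
SE = √(s₁²/n₁ + s₂²/n₂) = √(8.8²/20 + 4.5²/38) = 2.0988
df = 24.35 → 24 (Welch–Satterthwaite, rounded down)
t* = 2.064

CI: 29.80 ± 2.064 · 2.0988 = 29.80 ± 4.33 = (25.47, 34.13)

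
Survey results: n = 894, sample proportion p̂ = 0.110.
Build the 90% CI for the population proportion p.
(0.093, 0.127)

Proportion CI:
SE = √(p̂(1-p̂)/n) = √(0.110 · 0.890 / 894) = 0.01046

z* = 1.645
Margin = z* · SE = 1.645 · 0.01046 = 0.0172

CI: 0.110 ± 0.0172 = (0.093, 0.127)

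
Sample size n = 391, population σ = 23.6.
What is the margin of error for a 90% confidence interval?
Margin of error = 1.96

Margin of error = z* · σ/√n
= 1.645 · 23.6/√391
= 1.645 · 23.6/19.7737
= 1.96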